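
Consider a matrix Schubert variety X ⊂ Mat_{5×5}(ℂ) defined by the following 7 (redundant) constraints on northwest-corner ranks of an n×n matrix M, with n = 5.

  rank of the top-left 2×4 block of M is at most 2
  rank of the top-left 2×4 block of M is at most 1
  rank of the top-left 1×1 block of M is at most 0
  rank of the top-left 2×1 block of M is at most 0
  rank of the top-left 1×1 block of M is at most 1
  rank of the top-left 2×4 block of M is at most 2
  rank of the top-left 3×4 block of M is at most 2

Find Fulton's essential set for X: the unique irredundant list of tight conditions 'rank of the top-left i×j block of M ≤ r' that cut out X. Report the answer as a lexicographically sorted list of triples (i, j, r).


Rank table r_w(5×5) implied by the 7 constraints:

  R[1]: 0  1  1  1  1
  R[2]: 0  1  1  1  2
  R[3]: 1  2  2  2  3
  R[4]: 1  2  3  3  4
  R[5]: 1  2  3  4  5

hence w(1..5) = (2, 5, 1, 3, 4).

Rothe diagram D(w) (4 cells), 2 SE-corners (essential conditions):

[(2, 1, 0), (2, 4, 1)]


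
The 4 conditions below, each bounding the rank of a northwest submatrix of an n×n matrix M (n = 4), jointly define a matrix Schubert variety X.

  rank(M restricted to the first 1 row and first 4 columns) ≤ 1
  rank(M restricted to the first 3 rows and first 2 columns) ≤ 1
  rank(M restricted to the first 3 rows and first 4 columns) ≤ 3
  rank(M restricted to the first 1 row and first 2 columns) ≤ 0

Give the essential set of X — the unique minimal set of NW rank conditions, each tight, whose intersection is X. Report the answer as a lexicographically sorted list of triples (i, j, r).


Recovering R(i,j) via the rank-extension bound from the 4 conditions:

  row 1: 0  0  1  1
  row 2: 1  1  2  2
  row 3: 1  1  2  3
  row 4: 1  2  3  4

the unique w with this rank table is (3, 1, 4, 2).

D(w) has 3 cells with 2 SE-corners; essential set:

[(1, 2, 0), (3, 2, 1)]


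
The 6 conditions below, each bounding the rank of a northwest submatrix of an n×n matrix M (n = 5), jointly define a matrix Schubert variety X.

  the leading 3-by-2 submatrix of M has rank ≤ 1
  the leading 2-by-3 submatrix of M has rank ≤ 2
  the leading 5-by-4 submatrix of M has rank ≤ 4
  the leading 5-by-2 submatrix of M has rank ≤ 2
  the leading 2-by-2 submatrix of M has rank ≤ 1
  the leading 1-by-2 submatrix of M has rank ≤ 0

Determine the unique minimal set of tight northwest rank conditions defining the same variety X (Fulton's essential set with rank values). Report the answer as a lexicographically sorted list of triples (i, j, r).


Computing R[i][j] = min implied NW-rank bound (n=5, 6 conditions):

  0  0  1  1  1
  1  1  2  2  2
  1  1  2  3  3
  1  2  3  4  4
  1  2  3  4  5

the unique w with this rank table is (3, 1, 4, 2, 5).

ℓ(w)=3; the 2 essential cells (i,j,r):

[(1, 2, 0), (3, 2, 1)]


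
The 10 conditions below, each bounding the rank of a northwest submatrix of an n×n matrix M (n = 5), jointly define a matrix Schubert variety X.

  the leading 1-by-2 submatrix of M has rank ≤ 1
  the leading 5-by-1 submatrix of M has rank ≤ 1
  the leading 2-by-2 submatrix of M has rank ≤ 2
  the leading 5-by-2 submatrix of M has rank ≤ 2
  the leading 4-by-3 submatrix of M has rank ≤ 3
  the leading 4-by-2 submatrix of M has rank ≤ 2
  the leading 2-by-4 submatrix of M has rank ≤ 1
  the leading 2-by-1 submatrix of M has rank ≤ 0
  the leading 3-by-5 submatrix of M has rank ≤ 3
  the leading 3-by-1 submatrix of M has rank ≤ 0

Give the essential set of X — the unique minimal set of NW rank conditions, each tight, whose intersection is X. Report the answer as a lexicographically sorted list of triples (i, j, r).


Computing R[i][j] = min implied NW-rank bound (n=5, 10 conditions):

  R[1]: 0 1 1 1 1
  R[2]: 0 1 1 1 2
  R[3]: 0 1 2 2 3
  R[4]: 1 2 3 3 4
  R[5]: 1 2 3 4 5

so w = (2, 5, 3, 1, 4).

Fulton essential set (2 of the 5 Rothe cells):

[(2, 4, 1), (3, 1, 0)]


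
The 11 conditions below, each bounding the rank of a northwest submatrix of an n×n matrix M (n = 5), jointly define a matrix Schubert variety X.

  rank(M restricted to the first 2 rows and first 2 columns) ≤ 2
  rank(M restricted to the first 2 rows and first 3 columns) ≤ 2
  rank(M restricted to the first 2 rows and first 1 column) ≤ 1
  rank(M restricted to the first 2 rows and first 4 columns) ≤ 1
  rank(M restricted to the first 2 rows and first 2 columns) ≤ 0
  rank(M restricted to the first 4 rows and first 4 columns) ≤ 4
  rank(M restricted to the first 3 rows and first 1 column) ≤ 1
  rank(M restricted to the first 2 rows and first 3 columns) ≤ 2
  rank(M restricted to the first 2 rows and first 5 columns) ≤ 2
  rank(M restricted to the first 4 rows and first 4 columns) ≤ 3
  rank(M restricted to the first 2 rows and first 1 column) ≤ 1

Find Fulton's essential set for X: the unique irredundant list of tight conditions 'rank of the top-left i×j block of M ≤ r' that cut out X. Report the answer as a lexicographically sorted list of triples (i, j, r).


Computing R[i][j] = min implied NW-rank bound (n=5, 11 conditions):

  row 1: 0 0 1 1 1
  row 2: 0 0 1 1 2
  row 3: 1 1 2 2 3
  row 4: 1 2 3 3 4
  row 5: 1 2 3 4 5

so w = (3, 5, 1, 2, 4).

D(w) has 5 cells with 2 SE-corners; essential set:

[(2, 2, 0), (2, 4, 1)]


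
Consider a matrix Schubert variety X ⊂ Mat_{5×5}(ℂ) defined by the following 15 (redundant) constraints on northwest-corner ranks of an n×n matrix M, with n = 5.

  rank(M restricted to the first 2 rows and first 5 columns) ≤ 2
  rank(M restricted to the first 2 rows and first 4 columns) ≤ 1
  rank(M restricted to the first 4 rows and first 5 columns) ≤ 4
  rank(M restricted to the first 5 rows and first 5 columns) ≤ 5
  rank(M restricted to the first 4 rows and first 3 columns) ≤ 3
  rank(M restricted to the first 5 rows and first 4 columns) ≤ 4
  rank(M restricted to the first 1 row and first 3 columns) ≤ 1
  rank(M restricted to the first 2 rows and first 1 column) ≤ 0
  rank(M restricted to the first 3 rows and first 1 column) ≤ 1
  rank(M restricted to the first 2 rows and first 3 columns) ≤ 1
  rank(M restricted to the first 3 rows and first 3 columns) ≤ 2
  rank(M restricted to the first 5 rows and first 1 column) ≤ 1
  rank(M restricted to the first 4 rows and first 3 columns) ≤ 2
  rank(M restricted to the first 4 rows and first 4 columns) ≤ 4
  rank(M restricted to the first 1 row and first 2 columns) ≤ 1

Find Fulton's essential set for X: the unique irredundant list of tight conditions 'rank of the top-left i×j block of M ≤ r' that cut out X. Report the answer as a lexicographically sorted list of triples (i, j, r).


Propagating the 15 rank bounds to every northwest block:

  0  1  1  1  1
  0  1  1  1  2
  1  2  2  2  3
  1  2  2  3  4
  1  2  3  4  5

reading off 1-entries of Δ²R: w = (2, 5, 1, 4, 3).

Fulton essential set (3 of the 5 Rothe cells):

[(2, 1, 0), (2, 4, 1), (4, 3, 2)]


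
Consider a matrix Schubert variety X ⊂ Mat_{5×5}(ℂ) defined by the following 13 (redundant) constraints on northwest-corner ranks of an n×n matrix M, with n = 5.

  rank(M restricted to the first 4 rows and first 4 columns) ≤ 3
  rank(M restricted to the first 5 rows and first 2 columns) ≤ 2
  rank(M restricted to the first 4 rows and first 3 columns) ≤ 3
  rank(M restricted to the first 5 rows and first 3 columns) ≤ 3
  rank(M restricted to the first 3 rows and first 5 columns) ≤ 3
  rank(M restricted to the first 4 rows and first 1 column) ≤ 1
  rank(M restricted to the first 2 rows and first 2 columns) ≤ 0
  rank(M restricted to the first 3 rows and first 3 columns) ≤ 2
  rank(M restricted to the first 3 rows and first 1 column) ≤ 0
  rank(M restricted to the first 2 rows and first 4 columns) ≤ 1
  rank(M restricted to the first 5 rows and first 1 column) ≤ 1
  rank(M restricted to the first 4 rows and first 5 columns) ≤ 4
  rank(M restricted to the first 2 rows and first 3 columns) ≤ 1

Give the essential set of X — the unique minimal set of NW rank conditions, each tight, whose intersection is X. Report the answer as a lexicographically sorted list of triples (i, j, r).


Reconstructing r_w from the 13 given conditions:

  i=1: 0 | 0 | 1 | 1 | 1
  i=2: 0 | 0 | 1 | 1 | 2
  i=3: 0 | 1 | 2 | 2 | 3
  i=4: 1 | 2 | 3 | 3 | 4
  i=5: 1 | 2 | 3 | 4 | 5

reading off 1-entries of Δ²R: w = (3, 5, 2, 1, 4).

|D(w)|=6, |Ess(w)|=3:

[(2, 2, 0), (2, 4, 1), (3, 1, 0)]


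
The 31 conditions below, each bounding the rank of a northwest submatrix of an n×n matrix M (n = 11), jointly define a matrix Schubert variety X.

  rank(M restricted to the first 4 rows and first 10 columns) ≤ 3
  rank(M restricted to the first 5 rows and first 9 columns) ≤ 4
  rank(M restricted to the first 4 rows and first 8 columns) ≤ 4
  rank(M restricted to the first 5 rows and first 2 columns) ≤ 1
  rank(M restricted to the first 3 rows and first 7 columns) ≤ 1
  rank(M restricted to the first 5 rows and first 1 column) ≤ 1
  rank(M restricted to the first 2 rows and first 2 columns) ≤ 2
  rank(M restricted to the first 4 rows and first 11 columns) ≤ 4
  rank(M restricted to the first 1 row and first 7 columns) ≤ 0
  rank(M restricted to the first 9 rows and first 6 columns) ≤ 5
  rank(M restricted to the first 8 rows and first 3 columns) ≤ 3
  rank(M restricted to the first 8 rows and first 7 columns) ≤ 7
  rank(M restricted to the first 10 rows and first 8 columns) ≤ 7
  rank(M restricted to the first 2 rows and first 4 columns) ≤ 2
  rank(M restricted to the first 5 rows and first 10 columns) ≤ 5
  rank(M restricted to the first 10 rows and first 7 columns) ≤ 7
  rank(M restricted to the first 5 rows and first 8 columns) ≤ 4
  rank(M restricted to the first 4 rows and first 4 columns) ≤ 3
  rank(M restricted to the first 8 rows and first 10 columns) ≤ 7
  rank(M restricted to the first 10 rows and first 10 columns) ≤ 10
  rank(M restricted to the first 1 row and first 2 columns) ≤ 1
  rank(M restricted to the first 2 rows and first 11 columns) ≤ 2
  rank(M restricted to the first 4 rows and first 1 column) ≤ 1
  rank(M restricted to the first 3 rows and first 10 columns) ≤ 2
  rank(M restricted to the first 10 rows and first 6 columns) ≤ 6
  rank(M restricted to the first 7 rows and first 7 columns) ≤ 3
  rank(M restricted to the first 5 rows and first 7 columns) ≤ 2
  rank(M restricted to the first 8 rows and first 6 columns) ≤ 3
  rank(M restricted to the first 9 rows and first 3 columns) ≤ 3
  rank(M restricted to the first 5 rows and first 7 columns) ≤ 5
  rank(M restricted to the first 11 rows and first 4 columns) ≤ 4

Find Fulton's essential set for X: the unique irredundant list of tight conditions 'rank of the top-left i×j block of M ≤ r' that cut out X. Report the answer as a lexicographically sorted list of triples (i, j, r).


Reconstructing r_w from the 31 given conditions:

  0 0 0 0 0 0 0 1 1 1 1
  1 1 1 1 1 1 1 2 2 2 2
  1 1 1 1 1 1 1 2 2 2 3
  1 1 2 2 2 2 2 3 3 3 4
  1 1 2 2 2 2 2 3 4 4 5
  1 2 3 3 3 3 3 4 5 5 6
  1 2 3 3 3 3 3 4 5 6 7
  1 2 3 3 3 3 4 5 6 7 8
  1 2 3 4 4 4 5 6 7 8 9
  1 2 3 4 5 5 6 7 8 9 10
  1 2 3 4 5 6 7 8 9 10 11

hence w(1..11) = (8, 1, 11, 3, 9, 2, 10, 7, 4, 5, 6).

D(w) has 28 cells with 7 SE-corners; essential set:

[(1, 7, 0), (3, 7, 1), (3, 10, 2), (5, 2, 1), (5, 7, 2), (7, 7, 3), (8, 6, 3)]


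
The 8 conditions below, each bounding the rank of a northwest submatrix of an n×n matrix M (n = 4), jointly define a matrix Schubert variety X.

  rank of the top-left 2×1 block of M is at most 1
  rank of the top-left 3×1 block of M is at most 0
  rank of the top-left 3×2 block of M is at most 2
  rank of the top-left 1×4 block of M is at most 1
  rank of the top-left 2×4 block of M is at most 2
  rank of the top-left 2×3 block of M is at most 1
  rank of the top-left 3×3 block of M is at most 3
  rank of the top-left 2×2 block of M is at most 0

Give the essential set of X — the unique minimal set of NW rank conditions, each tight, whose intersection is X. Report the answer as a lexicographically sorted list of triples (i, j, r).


The tightest implied rank at each (i,j), from the 8 conditions:

  0  0  1  1
  0  0  1  2
  0  1  2  3
  1  2  3  4

giving w = (3, 4, 2, 1) via Δ²R.

ℓ(w)=5; the 2 essential cells (i,j,r):

[(2, 2, 0), (3, 1, 0)]


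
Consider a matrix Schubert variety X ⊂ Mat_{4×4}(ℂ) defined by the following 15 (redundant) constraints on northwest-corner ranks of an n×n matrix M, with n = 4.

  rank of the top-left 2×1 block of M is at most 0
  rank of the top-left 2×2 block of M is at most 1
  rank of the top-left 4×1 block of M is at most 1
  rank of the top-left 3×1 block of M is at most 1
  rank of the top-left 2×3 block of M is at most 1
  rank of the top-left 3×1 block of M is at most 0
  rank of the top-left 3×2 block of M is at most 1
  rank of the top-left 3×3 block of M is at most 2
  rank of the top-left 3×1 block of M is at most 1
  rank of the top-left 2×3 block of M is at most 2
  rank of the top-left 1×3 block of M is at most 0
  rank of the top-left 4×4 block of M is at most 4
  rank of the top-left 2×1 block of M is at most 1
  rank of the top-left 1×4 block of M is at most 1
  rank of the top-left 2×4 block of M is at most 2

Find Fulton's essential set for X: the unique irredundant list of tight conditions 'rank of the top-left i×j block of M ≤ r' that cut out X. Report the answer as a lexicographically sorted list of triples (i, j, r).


Recovering R(i,j) via the rank-extension bound from the 15 conditions:

  0  0  0  1
  0  1  1  2
  0  1  2  3
  1  2  3  4

second differences of R give the permutation w = (4, 2, 3, 1).

ℓ(w)=5; the 2 essential cells (i,j,r):

[(1, 3, 0), (3, 1, 0)]


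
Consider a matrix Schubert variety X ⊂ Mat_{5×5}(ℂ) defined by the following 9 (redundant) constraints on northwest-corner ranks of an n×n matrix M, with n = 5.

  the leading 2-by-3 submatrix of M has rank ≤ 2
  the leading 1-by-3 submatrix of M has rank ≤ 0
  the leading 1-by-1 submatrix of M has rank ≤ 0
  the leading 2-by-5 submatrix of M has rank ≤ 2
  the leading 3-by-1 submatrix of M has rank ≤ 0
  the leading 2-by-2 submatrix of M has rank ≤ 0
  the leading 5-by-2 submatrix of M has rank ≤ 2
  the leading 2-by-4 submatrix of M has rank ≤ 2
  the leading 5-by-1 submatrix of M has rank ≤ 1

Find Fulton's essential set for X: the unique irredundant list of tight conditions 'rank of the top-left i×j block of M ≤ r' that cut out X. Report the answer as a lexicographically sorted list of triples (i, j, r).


The tightest implied rank at each (i,j), from the 9 conditions:

  row 1: 0  0  0  1  1
  row 2: 0  0  1  2  2
  row 3: 0  1  2  3  3
  row 4: 1  2  3  4  4
  row 5: 1  2  3  4  5

the unique w with this rank table is (4, 3, 2, 1, 5).

Rothe diagram D(w) (6 cells), 3 SE-corners (essential conditions):

[(1, 3, 0), (2, 2, 0), (3, 1, 0)]


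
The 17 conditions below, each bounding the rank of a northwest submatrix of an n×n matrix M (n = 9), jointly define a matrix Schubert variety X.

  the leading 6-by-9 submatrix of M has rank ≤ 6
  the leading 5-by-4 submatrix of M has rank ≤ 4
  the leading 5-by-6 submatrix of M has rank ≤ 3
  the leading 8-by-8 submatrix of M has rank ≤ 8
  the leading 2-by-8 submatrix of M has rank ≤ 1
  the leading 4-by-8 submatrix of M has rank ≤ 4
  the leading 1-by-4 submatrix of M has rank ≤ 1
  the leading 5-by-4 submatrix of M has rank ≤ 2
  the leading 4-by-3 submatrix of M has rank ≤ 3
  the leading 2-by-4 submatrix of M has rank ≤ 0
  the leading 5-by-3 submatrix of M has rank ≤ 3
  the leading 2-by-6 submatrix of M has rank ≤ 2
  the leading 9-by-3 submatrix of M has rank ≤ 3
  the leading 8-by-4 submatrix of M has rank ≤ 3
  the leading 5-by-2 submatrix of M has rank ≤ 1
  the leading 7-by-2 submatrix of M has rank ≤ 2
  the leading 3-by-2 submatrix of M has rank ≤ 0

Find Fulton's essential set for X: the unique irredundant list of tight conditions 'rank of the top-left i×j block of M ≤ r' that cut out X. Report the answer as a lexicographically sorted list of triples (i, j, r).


Rank table r_w(9×9) implied by the 17 constraints:

  i=1: 0 | 0 | 0 | 0 | 1 | 1 | 1 | 1 | 1
  i=2: 0 | 0 | 0 | 0 | 1 | 1 | 1 | 1 | 2
  i=3: 0 | 0 | 1 | 1 | 2 | 2 | 2 | 2 | 3
  i=4: 1 | 1 | 2 | 2 | 3 | 3 | 3 | 3 | 4
  i=5: 1 | 1 | 2 | 2 | 3 | 3 | 4 | 4 | 5
  i=6: 1 | 2 | 3 | 3 | 4 | 4 | 5 | 5 | 6
  i=7: 1 | 2 | 3 | 3 | 4 | 5 | 6 | 6 | 7
  i=8: 1 | 2 | 3 | 3 | 4 | 5 | 6 | 7 | 8
  i=9: 1 | 2 | 3 | 4 | 5 | 6 | 7 | 8 | 9

giving w = (5, 9, 3, 1, 7, 2, 6, 8, 4) via Δ²R.

ℓ(w)=18; the 7 essential cells (i,j,r):

[(2, 4, 0), (2, 8, 1), (3, 2, 0), (5, 2, 1), (5, 4, 2), (5, 6, 3), (8, 4, 3)]


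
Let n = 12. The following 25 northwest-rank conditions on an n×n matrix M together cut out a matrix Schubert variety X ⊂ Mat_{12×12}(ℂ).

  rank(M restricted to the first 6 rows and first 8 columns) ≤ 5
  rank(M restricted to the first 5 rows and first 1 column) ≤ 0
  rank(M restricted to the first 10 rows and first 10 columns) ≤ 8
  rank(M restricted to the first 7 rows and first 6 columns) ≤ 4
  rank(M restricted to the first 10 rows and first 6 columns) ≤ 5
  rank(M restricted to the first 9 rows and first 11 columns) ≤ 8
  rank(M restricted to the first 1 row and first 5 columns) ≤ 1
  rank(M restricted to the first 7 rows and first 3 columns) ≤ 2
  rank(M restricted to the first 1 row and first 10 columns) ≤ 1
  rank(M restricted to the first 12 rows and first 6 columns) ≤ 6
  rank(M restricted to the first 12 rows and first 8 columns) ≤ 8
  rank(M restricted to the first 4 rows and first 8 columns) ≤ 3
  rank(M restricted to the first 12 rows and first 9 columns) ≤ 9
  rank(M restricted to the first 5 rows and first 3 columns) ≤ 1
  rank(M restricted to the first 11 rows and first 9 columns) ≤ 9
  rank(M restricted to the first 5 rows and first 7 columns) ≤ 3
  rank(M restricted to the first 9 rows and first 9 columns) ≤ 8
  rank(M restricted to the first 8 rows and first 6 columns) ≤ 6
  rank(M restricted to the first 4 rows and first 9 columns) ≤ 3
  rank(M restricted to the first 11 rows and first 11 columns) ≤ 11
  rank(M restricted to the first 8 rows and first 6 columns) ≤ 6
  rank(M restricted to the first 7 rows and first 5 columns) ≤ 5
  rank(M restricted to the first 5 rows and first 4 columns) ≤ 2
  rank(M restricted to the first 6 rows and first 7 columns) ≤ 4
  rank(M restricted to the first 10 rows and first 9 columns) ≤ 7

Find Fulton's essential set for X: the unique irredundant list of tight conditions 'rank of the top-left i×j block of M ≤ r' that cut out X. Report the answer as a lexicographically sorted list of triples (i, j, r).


Reconstructing r_w from the 25 given conditions:

  row 1: 0  1  1  1  1  1  1  1  1  1  1  1
  row 2: 0  1  1  2  2  2  2  2  2  2  2  2
  row 3: 0  1  1  2  3  3  3  3  3  3  3  3
  row 4: 0  1  1  2  3  3  3  3  3  4  4  4
  row 5: 0  1  1  2  3  3  3  4  4  5  5  5
  row 6: 1  2  2  3  4  4  4  5  5  6  6  6
  row 7: 1  2  2  3  4  4  5  6  6  7  7  7
  row 8: 1  2  3  4  5  5  6  7  7  8  8  8
  row 9: 1  2  3  4  5  5  6  7  7  8  8  9
  row 10: 1  2  3  4  5  5  6  7  7  8  9  10
  row 11: 1  2  3  4  5  6  7  8  8  9  10  11
  row 12: 1  2  3  4  5  6  7  8  9  10  11  12

reading off 1-entries of Δ²R: w = (2, 4, 5, 10, 8, 1, 7, 3, 12, 11, 6, 9).

Fulton essential set (9 of the 22 Rothe cells):

[(4, 9, 3), (5, 1, 0), (5, 3, 1), (5, 7, 3), (7, 3, 2), (7, 6, 4), (9, 11, 8), (10, 6, 5), (10, 9, 7)]


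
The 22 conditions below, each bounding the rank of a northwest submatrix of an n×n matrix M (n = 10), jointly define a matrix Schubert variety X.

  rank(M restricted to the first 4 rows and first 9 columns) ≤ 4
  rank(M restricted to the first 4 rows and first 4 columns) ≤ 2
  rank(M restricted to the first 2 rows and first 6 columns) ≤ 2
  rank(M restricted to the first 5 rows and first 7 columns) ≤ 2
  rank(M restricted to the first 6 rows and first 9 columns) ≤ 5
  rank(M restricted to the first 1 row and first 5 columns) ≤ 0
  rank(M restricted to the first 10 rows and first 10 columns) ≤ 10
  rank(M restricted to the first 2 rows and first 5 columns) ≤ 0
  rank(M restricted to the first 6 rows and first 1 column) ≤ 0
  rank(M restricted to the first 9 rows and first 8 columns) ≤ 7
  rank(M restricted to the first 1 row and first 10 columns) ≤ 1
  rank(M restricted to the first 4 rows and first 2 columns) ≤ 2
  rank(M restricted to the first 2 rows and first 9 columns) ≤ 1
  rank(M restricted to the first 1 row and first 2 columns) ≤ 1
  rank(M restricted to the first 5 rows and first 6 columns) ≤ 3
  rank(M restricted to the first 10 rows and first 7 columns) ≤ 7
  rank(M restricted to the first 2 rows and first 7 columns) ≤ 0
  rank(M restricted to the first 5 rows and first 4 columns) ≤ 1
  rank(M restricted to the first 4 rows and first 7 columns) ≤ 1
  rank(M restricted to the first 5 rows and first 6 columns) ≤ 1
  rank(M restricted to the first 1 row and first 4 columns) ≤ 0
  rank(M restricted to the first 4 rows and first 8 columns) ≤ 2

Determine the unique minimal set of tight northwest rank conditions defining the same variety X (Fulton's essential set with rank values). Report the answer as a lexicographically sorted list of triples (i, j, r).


Recovering R(i,j) via the rank-extension bound from the 22 conditions:

  0 0 0 0 0 0 0 1 1 1
  0 0 0 0 0 0 0 1 1 2
  0 1 1 1 1 1 1 2 2 3
  0 1 1 1 1 1 1 2 3 4
  0 1 1 1 1 1 2 3 4 5
  0 1 2 2 2 2 3 4 5 6
  1 2 3 3 3 3 4 5 6 7
  1 2 3 4 4 4 5 6 7 8
  1 2 3 4 5 5 6 7 8 9
  1 2 3 4 5 6 7 8 9 10

the unique w with this rank table is (8, 10, 2, 9, 7, 3, 1, 4, 5, 6).

Fulton essential set (5 of the 28 Rothe cells):

[(2, 7, 0), (2, 9, 1), (4, 7, 1), (5, 6, 1), (6, 1, 0)]


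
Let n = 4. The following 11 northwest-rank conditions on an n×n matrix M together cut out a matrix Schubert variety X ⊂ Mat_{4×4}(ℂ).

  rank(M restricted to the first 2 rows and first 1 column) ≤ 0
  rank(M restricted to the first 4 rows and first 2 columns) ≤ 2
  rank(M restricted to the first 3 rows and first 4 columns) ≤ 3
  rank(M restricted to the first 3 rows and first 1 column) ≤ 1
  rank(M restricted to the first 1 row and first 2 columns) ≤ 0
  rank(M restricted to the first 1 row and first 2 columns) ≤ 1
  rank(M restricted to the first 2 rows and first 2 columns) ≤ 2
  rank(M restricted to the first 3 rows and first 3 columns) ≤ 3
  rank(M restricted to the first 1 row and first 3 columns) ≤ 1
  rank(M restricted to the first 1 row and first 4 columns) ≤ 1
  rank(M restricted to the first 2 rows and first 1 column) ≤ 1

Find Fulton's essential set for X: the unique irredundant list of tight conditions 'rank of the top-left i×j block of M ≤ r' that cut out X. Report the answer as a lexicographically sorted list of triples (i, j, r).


The tightest implied rank at each (i,j), from the 11 conditions:

  R[1]: 0 | 0 | 1 | 1
  R[2]: 0 | 1 | 2 | 2
  R[3]: 1 | 2 | 3 | 3
  R[4]: 1 | 2 | 3 | 4

second differences of R give the permutation w = (3, 2, 1, 4).

|D(w)|=3, |Ess(w)|=2:

[(1, 2, 0), (2, 1, 0)]


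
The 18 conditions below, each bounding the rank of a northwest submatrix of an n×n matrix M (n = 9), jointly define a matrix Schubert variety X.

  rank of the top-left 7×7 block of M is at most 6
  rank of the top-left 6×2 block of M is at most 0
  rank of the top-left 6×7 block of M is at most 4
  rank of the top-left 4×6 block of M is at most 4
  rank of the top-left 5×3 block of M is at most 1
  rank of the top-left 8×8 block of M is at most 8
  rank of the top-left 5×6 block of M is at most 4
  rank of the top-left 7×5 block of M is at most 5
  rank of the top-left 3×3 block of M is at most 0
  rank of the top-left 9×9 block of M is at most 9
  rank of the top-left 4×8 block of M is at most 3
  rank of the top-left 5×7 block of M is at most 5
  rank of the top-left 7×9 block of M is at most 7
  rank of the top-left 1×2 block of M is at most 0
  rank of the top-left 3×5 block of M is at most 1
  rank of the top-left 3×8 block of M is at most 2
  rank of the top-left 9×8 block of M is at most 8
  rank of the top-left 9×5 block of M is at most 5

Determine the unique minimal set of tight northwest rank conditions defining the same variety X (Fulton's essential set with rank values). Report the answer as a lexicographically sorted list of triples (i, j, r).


Rank table r_w(9×9) implied by the 18 constraints:

  R[1]: 0  0  0  1  1  1  1  1  1
  R[2]: 0  0  0  1  1  2  2  2  2
  R[3]: 0  0  0  1  1  2  2  2  3
  R[4]: 0  0  1  2  2  3  3  3  4
  R[5]: 0  0  1  2  3  4  4  4  5
  R[6]: 0  0  1  2  3  4  4  5  6
  R[7]: 1  1  2  3  4  5  5  6  7
  R[8]: 1  2  3  4  5  6  6  7  8
  R[9]: 1  2  3  4  5  6  7  8  9

giving w = (4, 6, 9, 3, 5, 8, 1, 2, 7) via Δ²R.

|D(w)|=20, |Ess(w)|=5:

[(3, 3, 0), (3, 5, 1), (3, 8, 2), (6, 2, 0), (6, 7, 4)]


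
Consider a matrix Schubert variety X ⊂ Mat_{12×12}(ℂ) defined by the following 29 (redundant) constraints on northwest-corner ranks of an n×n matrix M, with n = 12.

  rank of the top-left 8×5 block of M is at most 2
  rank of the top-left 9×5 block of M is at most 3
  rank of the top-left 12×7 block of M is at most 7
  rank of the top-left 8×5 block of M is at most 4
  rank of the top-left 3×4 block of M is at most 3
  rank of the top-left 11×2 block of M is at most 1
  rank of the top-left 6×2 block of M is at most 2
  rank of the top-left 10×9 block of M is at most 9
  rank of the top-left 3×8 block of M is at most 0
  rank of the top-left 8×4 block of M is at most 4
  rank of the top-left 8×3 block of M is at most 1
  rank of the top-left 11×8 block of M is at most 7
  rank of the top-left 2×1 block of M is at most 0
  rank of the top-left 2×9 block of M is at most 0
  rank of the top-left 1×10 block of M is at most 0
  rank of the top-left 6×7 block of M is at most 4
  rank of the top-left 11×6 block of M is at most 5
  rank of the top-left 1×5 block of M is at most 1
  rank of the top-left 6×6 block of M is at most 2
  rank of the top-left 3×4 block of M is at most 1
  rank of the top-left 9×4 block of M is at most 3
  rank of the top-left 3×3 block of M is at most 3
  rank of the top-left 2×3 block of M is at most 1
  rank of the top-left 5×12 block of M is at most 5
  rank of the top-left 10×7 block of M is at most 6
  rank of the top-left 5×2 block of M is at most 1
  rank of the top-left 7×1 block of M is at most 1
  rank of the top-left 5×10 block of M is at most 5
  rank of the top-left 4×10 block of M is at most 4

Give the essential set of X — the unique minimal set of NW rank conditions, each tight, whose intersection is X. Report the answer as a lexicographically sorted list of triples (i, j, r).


Computing R[i][j] = min implied NW-rank bound (n=12, 29 conditions):

  0  0  0  0  0  0  0  0  0  0  1  1
  0  0  0  0  0  0  0  0  0  1  2  2
  0  0  0  0  0  0  0  0  1  2  3  3
  1  1  1  1  1  1  1  1  2  3  4  4
  1  1  1  2  2  2  2  2  3  4  5  5
  1  1  1  2  2  2  3  3  4  5  6  6
  1  1  1  2  2  3  4  4  5  6  7  7
  1  1  1  2  2  3  4  5  6  7  8  8
  1  1  2  3  3  4  5  6  7  8  9  9
  1  1  2  3  4  5  6  7  8  9  10  10
  1  1  2  3  4  5  6  7  8  9  10  11
  1  2  3  4  5  6  7  8  9  10  11  12

reading off 1-entries of Δ²R: w = (11, 10, 9, 1, 4, 7, 6, 8, 3, 5, 12, 2).

7 SE-corners of the 42-cell Rothe diagram give Ess(w):

[(1, 10, 0), (2, 9, 0), (3, 8, 0), (6, 6, 2), (8, 3, 1), (8, 5, 2), (11, 2, 1)]


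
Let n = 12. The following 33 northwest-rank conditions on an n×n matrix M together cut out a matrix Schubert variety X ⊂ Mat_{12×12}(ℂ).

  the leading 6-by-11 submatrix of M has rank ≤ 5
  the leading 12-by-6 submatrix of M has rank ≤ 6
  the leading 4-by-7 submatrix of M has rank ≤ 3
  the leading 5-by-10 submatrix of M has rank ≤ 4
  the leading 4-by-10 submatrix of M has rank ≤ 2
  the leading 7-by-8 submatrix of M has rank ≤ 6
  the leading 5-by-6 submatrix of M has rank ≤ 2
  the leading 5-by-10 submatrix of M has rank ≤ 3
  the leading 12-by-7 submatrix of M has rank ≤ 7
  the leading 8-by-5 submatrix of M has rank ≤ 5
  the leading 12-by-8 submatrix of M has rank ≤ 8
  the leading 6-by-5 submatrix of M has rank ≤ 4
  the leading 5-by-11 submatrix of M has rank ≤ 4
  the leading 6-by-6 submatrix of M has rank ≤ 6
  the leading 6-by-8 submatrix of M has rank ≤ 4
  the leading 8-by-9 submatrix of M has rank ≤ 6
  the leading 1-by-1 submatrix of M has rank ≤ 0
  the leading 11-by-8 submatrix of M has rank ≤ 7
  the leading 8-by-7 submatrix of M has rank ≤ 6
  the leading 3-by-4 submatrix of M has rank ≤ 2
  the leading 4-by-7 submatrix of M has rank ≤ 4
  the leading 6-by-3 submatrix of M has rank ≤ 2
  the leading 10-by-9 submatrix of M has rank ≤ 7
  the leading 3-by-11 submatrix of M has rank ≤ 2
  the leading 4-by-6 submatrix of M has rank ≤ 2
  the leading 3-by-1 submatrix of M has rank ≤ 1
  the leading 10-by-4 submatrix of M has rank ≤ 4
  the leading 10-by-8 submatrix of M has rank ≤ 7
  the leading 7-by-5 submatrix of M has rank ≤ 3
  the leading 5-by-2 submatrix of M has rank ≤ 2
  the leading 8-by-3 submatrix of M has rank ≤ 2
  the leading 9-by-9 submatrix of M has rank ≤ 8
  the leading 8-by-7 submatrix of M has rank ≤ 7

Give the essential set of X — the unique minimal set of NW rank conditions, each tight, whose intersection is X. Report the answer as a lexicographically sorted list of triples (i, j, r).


Rank table r_w(12×12) implied by the 33 constraints:

  0 1 1 1 1 1 1 1 1 1 1 1
  1 2 2 2 2 2 2 2 2 2 2 2
  1 2 2 2 2 2 2 2 2 2 2 3
  1 2 2 2 2 2 2 2 2 2 3 4
  1 2 2 2 2 2 3 3 3 3 4 5
  1 2 2 3 3 3 4 4 4 4 5 6
  1 2 2 3 3 4 5 5 5 5 6 7
  1 2 2 3 4 5 6 6 6 6 7 8
  1 2 3 4 5 6 7 7 7 7 8 9
  1 2 3 4 5 6 7 7 7 8 9 10
  1 2 3 4 5 6 7 7 8 9 10 11
  1 2 3 4 5 6 7 8 9 10 11 12

the unique w with this rank table is (2, 1, 12, 11, 7, 4, 6, 5, 3, 10, 9, 8).

8 SE-corners of the 29-cell Rothe diagram give Ess(w):

[(1, 1, 0), (3, 11, 2), (4, 10, 2), (5, 6, 2), (7, 5, 3), (8, 3, 2), (10, 9, 7), (11, 8, 7)]


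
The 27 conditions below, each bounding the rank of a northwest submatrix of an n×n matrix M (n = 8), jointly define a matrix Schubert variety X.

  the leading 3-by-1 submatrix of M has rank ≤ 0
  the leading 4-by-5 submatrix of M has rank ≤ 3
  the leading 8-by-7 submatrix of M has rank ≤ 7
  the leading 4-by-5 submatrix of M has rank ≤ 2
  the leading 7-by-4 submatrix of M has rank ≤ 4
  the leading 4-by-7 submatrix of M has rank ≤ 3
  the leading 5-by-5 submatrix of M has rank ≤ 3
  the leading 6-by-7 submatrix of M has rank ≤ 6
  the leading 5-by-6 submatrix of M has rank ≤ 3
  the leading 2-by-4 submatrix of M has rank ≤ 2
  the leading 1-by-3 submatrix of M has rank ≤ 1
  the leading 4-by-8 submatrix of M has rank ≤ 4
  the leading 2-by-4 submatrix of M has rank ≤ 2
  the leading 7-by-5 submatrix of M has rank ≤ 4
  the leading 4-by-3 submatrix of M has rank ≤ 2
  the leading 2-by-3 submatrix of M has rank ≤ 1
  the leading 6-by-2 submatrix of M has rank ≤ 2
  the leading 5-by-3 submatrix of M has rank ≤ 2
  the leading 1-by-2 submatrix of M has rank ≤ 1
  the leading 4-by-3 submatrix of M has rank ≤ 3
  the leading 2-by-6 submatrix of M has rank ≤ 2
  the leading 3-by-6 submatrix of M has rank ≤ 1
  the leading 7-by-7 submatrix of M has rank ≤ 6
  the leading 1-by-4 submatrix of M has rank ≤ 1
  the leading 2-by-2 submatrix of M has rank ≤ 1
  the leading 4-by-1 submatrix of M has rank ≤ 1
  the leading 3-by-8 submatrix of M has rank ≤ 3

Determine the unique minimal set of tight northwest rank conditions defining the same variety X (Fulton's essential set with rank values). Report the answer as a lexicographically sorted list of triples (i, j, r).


Reconstructing r_w from the 27 given conditions:

  0  1  1  1  1  1  1  1
  0  1  1  1  1  1  2  2
  0  1  1  1  1  1  2  3
  1  2  2  2  2  2  3  4
  1  2  2  3  3  3  4  5
  1  2  3  4  4  4  5  6
  1  2  3  4  4  5  6  7
  1  2  3  4  5  6  7  8

the unique w with this rank table is (2, 7, 8, 1, 4, 3, 6, 5).

4 SE-corners of the 13-cell Rothe diagram give Ess(w):

[(3, 1, 0), (3, 6, 1), (5, 3, 2), (7, 5, 4)]


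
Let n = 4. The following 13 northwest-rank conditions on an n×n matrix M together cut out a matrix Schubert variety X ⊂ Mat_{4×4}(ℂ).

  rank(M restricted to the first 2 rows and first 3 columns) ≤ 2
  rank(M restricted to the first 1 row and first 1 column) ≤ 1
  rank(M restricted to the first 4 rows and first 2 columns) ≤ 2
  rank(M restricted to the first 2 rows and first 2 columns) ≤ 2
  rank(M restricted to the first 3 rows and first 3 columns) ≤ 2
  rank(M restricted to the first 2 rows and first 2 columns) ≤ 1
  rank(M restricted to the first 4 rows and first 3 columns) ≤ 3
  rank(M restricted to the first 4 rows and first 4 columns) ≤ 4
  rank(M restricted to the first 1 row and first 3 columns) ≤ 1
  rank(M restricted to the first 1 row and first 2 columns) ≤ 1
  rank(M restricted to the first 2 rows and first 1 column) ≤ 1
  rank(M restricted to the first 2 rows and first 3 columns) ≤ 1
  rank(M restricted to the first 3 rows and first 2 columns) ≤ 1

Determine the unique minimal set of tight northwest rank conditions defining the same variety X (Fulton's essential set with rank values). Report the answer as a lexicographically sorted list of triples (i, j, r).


Recovering R(i,j) via the rank-extension bound from the 13 conditions:

  R[1]: 1  1  1  1
  R[2]: 1  1  1  2
  R[3]: 1  1  2  3
  R[4]: 1  2  3  4

the unique w with this rank table is (1, 4, 3, 2).

Rothe diagram D(w) (3 cells), 2 SE-corners (essential conditions):

[(2, 3, 1), (3, 2, 1)]


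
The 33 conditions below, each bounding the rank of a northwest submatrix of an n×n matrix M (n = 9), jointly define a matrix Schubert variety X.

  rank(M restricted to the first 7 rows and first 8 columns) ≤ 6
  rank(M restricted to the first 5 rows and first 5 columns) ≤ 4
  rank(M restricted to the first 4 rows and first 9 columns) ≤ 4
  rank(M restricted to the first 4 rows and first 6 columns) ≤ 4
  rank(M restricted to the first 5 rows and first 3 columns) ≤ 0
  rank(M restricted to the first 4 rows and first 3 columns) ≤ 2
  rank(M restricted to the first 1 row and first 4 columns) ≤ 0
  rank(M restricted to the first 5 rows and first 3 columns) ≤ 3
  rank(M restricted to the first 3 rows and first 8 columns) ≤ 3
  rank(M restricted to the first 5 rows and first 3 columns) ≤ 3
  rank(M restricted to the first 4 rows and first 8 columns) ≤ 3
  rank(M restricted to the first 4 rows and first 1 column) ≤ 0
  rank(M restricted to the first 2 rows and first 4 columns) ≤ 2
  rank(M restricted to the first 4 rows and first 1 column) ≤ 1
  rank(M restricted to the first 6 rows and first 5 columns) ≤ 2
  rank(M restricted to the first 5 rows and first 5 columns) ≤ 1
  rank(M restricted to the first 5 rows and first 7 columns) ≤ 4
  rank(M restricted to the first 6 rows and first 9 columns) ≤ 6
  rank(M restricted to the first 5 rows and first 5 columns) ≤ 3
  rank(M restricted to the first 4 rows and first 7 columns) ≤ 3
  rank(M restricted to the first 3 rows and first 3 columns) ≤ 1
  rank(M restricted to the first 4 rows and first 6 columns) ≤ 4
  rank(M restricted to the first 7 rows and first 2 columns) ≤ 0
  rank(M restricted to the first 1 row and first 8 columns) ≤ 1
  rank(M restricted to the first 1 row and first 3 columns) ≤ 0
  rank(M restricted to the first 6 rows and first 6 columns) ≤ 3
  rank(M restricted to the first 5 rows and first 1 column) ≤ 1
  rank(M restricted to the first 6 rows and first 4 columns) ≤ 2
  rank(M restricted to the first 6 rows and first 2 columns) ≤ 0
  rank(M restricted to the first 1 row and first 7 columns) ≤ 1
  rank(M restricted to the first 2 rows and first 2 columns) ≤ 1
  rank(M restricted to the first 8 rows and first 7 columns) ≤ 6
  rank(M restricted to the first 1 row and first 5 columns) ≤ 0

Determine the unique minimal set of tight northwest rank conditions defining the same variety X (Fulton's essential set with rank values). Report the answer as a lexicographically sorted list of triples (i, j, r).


Propagating the 33 rank bounds to every northwest block:

  row 1: 0 | 0 | 0 | 0 | 0 | 1 | 1 | 1 | 1
  row 2: 0 | 0 | 0 | 1 | 1 | 2 | 2 | 2 | 2
  row 3: 0 | 0 | 0 | 1 | 1 | 2 | 3 | 3 | 3
  row 4: 0 | 0 | 0 | 1 | 1 | 2 | 3 | 3 | 4
  row 5: 0 | 0 | 0 | 1 | 1 | 2 | 3 | 4 | 5
  row 6: 0 | 0 | 1 | 2 | 2 | 3 | 4 | 5 | 6
  row 7: 0 | 0 | 1 | 2 | 3 | 4 | 5 | 6 | 7
  row 8: 1 | 1 | 2 | 3 | 4 | 5 | 6 | 7 | 8
  row 9: 1 | 2 | 3 | 4 | 5 | 6 | 7 | 8 | 9

reading off 1-entries of Δ²R: w = (6, 4, 7, 9, 8, 3, 5, 1, 2).

D(w) has 25 cells with 5 SE-corners; essential set:

[(1, 5, 0), (4, 8, 3), (5, 3, 0), (5, 5, 1), (7, 2, 0)]


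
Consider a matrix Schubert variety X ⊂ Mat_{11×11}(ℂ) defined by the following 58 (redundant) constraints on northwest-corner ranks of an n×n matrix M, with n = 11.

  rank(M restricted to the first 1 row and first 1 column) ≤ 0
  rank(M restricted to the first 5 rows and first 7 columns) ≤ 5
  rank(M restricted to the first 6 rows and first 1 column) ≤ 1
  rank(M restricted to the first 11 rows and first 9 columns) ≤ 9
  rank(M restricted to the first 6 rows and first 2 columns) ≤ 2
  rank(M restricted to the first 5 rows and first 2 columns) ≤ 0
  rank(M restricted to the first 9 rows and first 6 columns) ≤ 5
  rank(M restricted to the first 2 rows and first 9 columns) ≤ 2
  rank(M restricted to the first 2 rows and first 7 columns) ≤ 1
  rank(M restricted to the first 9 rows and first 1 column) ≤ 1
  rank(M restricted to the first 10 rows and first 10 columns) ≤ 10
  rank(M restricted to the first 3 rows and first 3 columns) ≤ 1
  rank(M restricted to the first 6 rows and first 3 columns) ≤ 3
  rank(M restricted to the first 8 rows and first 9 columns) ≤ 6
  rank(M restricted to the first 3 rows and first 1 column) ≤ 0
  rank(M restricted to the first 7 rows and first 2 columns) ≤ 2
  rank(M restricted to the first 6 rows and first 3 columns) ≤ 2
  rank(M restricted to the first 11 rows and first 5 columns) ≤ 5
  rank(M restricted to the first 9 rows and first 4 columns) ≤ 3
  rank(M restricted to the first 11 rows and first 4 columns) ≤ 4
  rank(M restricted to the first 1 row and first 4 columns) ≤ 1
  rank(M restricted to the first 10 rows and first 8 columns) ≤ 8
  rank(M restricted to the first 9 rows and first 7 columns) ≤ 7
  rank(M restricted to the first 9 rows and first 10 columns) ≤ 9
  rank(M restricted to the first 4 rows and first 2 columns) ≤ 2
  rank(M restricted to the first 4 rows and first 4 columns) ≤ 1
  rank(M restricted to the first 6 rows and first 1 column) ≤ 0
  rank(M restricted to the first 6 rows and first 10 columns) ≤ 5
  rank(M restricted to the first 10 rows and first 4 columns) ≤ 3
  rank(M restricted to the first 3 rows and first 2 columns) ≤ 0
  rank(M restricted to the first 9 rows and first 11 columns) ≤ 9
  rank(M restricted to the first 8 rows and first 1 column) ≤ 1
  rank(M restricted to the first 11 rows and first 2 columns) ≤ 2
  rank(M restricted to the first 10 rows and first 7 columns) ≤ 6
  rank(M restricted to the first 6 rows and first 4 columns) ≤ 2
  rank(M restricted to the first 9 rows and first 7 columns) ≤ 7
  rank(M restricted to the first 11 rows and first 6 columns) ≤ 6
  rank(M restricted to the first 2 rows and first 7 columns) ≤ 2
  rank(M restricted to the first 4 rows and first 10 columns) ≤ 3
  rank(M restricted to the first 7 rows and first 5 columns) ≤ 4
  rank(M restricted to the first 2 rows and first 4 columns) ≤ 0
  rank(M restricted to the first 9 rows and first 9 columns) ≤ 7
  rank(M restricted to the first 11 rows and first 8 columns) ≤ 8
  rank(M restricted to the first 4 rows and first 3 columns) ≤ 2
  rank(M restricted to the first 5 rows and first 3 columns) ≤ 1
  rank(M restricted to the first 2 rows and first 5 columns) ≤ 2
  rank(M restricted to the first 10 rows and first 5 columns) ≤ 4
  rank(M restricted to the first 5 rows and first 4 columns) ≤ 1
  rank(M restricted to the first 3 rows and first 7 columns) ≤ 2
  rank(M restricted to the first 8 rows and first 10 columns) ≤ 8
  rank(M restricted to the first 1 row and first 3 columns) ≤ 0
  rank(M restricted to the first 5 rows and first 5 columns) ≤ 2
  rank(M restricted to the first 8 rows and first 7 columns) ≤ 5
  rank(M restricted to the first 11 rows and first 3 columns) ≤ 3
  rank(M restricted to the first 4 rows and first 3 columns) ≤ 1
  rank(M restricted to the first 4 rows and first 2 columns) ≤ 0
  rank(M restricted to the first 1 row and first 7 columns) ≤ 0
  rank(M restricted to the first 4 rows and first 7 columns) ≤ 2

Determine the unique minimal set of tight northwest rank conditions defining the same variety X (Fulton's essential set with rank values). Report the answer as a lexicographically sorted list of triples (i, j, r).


Computing R[i][j] = min implied NW-rank bound (n=11, 58 conditions):

  0 0 0 0 0 0 0 1 1 1 1
  0 0 0 0 1 1 1 2 2 2 2
  0 0 1 1 2 2 2 3 3 3 3
  0 0 1 1 2 2 2 3 3 3 4
  0 0 1 1 2 3 3 4 4 4 5
  0 1 2 2 3 4 4 5 5 5 6
  1 2 3 3 4 5 5 6 6 6 7
  1 2 3 3 4 5 5 6 6 7 8
  1 2 3 3 4 5 6 7 7 8 9
  1 2 3 3 4 5 6 7 8 9 10
  1 2 3 4 5 6 7 8 9 10 11

second differences of R give the permutation w = (8, 5, 3, 11, 6, 2, 1, 10, 7, 9, 4).

ℓ(w)=29; the 10 essential cells (i,j,r):

[(1, 7, 0), (2, 4, 0), (4, 7, 2), (4, 10, 3), (5, 2, 0), (5, 4, 1), (6, 1, 0), (8, 7, 5), (8, 9, 6), (10, 4, 3)]
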